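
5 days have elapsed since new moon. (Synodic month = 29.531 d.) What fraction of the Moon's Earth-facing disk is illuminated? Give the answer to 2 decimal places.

0.26

The Moon has covered 5/29.531 of its cycle, so θ ≈ 360° × 5/29.531 = 61.0°.
Illuminated fraction = (1 − cos 61.0°)/2 = (1 − 0.486)/2 ≈ 0.257.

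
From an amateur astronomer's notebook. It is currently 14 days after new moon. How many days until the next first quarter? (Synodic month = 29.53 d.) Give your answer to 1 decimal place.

First quarter occurs at elongation 90°, i.e. at age 29.53 × 90/360 = 7.383 d.
Already past this cycle's first quarter; the next is at 7.383 + 29.53 = 36.913 d, so 36.913 − 14 = 22.913 days.

22.9 days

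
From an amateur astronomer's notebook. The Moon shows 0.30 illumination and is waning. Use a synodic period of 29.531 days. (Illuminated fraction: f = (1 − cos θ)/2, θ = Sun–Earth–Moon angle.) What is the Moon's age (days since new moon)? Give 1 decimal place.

24.1 days

Invert f = (1 − cos θ)/2 to get cos θ = 1 − 2(0.30) = 0.400, hence θ₀ = arccos 0.400 = 66.4°.
Waning ⇒ past full, so θ = 360° − 66.4° = 293.6°.
That fraction of the synodic month is 293.6/360 × 29.531 d ≈ 24.08 d.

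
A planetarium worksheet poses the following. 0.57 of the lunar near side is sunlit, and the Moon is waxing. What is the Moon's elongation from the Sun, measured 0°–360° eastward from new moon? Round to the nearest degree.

From f = (1 − cos θ)/2: cos θ = 1 − 2×0.57 = -0.140; arccos → 98.0°.
Before full moon the principal value applies: θ = 98.0°.

98°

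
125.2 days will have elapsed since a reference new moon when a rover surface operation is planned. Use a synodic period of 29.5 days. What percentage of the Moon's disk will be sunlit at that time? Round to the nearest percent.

48%

Reduce mod P: 125.2 − 4×29.5 = 7.20 d into the current lunation.
Elongation θ = 360° × 7.20/29.5 ≈ 87.9°.
With cos θ = 0.037, the lit fraction is (1 − 0.037)/2 ≈ 0.481, so 48%.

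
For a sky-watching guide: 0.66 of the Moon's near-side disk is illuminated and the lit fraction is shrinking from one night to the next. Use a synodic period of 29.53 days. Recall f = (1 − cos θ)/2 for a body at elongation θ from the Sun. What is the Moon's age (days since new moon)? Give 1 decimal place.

From f = (1 − cos θ)/2: cos θ = 1 − 2×0.66 = -0.320; arccos → 108.7°.
A waning Moon lies in 180°–360°, so θ = 360° − 108.7° = 251.3°.
That fraction of the synodic month is 251.3/360 × 29.53 d ≈ 20.62 d.

20.6 days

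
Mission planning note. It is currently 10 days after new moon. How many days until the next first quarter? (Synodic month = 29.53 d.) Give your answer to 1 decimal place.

26.9 days

First quarter occurs at elongation 90°, i.e. at age 29.53 × 90/360 = 7.383 d.
This lunation's first quarter (7.383 d) has passed, so add one period: 36.913 − 10 = 26.913 days.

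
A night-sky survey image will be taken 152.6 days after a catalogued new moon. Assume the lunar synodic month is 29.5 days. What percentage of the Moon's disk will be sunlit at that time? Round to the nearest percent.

27%

Reduce mod P: 152.6 − 5×29.5 = 5.10 d into the current lunation.
Phase angle: θ = 360°·(5.10 d)/(29.5 d) = 62.2°.
With cos θ = 0.466, the lit fraction is (1 − 0.466)/2 ≈ 0.267, so 27%.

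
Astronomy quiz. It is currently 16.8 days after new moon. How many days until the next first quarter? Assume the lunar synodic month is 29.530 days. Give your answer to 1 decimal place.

20.1 days

First quarter is 0.25 of the way through the cycle: age 0.25 × 29.530 = 7.383 d.
This lunation's first quarter (7.383 d) has passed, so add one period: 36.913 − 16.8 = 20.113 days.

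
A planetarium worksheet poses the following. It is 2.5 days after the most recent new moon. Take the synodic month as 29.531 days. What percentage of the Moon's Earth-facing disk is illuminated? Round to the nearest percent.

Elongation θ = 360° × 2.5/29.531 ≈ 30.5°.
With cos θ = 0.862, the lit fraction is (1 − 0.862)/2 ≈ 0.069, so 7%.

7%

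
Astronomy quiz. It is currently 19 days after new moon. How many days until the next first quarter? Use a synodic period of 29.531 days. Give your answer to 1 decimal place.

17.9 days

First quarter is 0.25 of the way through the cycle: age 0.25 × 29.531 = 7.383 d.
Already past this cycle's first quarter; the next is at 7.383 + 29.531 = 36.914 d, so 36.914 − 19 = 17.914 days.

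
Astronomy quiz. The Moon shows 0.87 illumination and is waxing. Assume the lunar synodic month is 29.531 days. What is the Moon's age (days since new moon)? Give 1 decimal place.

11.3 days

cos θ = 1 − 2f = -0.740, giving a principal value of 137.7°.
Waxing ⇒ before full, so θ = 137.7°.
Age = 29.531 × 137.7°/360° ≈ 11.30 days.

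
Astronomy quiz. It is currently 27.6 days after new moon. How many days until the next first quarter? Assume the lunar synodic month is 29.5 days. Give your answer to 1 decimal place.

First quarter is 0.25 of the way through the cycle: age 0.25 × 29.5 = 7.375 d.
This lunation's first quarter (7.375 d) has passed, so add one period: 36.875 − 27.6 = 9.275 days.

9.3 days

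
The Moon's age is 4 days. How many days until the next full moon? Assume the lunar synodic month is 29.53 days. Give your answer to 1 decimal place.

10.8 days

Full moon occurs at elongation 180°, i.e. at age 29.53 × 180/360 = 14.765 d.
So 10.765 days remain (14.765 − 4).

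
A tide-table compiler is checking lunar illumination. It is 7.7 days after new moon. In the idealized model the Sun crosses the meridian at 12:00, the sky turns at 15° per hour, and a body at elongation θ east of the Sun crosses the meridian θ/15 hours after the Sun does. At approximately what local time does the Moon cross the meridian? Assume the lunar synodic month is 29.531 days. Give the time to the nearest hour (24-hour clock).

18:00

The Moon has covered 7.7/29.531 of its cycle, so θ ≈ 360° × 7.7/29.531 = 93.9°.
Delay after the Sun = 93.9° / (15°/h) ≈ 6.26 h.
12:00 + 6.26 h ≈ 18:15 → 18:00 to the nearest hour.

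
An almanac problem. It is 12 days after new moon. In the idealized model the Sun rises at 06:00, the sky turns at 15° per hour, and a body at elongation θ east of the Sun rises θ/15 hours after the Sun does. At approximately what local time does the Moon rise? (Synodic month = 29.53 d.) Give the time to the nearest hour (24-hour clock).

Elongation θ = 360° × 12/29.53 ≈ 146.3°.
The Moon trails the Sun by θ/15 = 146.3/15 ≈ 9.75 hours.
06:00 + 9.75 h ≈ 15:45 → 16:00 to the nearest hour.

16:00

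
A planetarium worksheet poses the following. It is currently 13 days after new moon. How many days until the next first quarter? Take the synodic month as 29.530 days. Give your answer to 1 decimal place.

First quarter is 0.25 of the way through the cycle: age 0.25 × 29.530 = 7.383 d.
Already past this cycle's first quarter; the next is at 7.383 + 29.530 = 36.913 d, so 36.913 − 13 = 23.913 days.

23.9 days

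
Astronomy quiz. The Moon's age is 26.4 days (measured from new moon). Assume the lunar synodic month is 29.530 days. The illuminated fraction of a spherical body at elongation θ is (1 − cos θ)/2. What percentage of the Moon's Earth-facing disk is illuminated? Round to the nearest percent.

The Moon has covered 26.4/29.530 of its cycle, so θ ≈ 360° × 26.4/29.530 = 321.8°.
With cos θ = 0.786, the lit fraction is (1 − 0.786)/2 ≈ 0.107, so 11%.

11%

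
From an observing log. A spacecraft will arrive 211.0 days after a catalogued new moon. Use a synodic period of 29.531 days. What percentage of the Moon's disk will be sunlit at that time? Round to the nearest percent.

19%

211.0/29.531 = 7.145 lunations, so 7 complete cycles and 4.28 d into the next.
Phase angle: θ = 360°·(4.28 d)/(29.531 d) = 52.2°.
Illuminated fraction = (1 − cos 52.2°)/2 = (1 − 0.613)/2 ≈ 0.194, so 19%.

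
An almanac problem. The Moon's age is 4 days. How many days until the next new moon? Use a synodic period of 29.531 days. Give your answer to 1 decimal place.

The next new moon completes the synodic month: 29.531 − 4 = 25.531 days.

25.5 days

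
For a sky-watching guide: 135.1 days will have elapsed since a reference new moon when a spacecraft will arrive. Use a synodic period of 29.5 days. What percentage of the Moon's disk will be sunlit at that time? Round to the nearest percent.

94%

135.1 d spans 4 complete synodic months (4 × 29.5 = 118.00 d) plus 17.10 d.
Phase angle: θ = 360°·(17.10 d)/(29.5 d) = 208.7°.
cos 208.7° = (-0.877), so f = (1 − (-0.877))/2 = 0.939, so 94%.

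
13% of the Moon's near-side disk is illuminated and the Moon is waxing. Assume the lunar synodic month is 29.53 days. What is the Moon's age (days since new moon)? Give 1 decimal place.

3.5 days

Invert f = (1 − cos θ)/2 to get cos θ = 1 − 2(0.13) = 0.740, hence θ₀ = arccos 0.740 = 42.3°.
The Moon is waxing (0°–180°), so θ = 42.3° directly.
At 360°/29.53 d per day, 42.3° corresponds to 3.47 days.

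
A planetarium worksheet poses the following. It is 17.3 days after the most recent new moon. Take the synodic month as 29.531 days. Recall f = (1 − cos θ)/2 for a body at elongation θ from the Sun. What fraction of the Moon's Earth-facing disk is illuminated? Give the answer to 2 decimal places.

Elongation θ = 360° × 17.3/29.531 ≈ 210.9°.
cos 210.9° = (-0.858), so f = (1 − (-0.858))/2 = 0.929.

0.93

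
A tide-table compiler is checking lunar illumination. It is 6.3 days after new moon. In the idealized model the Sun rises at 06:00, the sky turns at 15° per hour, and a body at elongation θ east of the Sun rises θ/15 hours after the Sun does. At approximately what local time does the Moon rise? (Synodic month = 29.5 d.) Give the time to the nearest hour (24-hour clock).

Elongation θ = 360° × 6.3/29.5 ≈ 76.9°.
The Moon trails the Sun by θ/15 = 76.9/15 ≈ 5.13 hours.
06:00 + 5.13 h ≈ 11:08 → 11:00 to the nearest hour.

11:00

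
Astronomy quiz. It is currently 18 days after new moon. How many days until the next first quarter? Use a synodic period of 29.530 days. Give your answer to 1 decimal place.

18.9 days

First quarter is 0.25 of the way through the cycle: age 0.25 × 29.530 = 7.383 d.
This lunation's first quarter (7.383 d) has passed, so add one period: 36.913 − 18 = 18.913 days.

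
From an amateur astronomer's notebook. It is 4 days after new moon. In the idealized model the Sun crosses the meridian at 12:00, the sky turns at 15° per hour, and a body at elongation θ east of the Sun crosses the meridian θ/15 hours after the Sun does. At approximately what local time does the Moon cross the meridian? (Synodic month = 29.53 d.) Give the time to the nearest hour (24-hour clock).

15:00

Elongation θ = 360° × 4/29.53 ≈ 48.8°.
Delay after the Sun = 48.8° / (15°/h) ≈ 3.25 h.
12:00 + 3.25 h ≈ 15:15 → 15:00 to the nearest hour.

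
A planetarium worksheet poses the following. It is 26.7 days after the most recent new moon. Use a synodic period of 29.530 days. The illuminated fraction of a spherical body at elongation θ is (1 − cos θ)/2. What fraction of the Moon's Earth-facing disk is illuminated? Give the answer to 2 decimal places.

0.09

Elongation θ = 360° × 26.7/29.530 ≈ 325.5°.
With cos θ = 0.824, the lit fraction is (1 − 0.824)/2 ≈ 0.088.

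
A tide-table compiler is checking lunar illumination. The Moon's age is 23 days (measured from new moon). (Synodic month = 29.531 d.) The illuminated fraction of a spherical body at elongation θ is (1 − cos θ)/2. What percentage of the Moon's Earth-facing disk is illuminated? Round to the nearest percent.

Elongation θ = 360° × 23/29.531 ≈ 280.4°.
With cos θ = 0.180, the lit fraction is (1 − 0.180)/2 ≈ 0.410, so 41%.

41%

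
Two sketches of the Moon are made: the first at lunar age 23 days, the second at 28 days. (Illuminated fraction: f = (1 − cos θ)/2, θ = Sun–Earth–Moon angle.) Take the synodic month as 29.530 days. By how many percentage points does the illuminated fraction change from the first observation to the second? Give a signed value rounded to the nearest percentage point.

θ₁ = 360° × 23/29.530 = 280.4°, f₁ = (1 − cos θ₁)/2 = 0.410.
θ₂ = 360° × 28/29.530 = 341.3°, f₂ = (1 − cos θ₂)/2 = 0.026.
Change = f₂ − f₁ = -0.384 → -38 percentage points.

-38 pp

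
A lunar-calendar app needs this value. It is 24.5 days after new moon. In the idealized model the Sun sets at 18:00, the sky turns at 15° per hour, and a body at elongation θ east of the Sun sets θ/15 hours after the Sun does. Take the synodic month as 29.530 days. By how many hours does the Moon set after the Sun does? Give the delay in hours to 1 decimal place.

19.9 h

Elongation θ = 360° × 24.5/29.530 ≈ 298.7°.
At 15° of sky rotation per hour, 298.7° corresponds to a 19.91 h lag.
So the Moon sets 19.91 h after the Sun.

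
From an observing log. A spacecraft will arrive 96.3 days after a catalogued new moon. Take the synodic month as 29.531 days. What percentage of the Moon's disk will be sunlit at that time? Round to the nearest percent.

96.3/29.531 = 3.261 lunations, so 3 complete cycles and 7.71 d into the next.
Elongation θ = 360° × 7.71/29.531 ≈ 94.0°.
Illuminated fraction = (1 − cos 94.0°)/2 = (1 − (-0.069))/2 ≈ 0.534, so 53%.

53%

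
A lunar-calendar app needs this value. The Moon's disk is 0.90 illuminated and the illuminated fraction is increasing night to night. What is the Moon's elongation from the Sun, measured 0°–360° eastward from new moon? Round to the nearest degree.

143°

From f = (1 − cos θ)/2: cos θ = 1 − 2×0.90 = -0.800; arccos → 143.1°.
The Moon is waxing (0°–180°), so θ = 143.1° directly.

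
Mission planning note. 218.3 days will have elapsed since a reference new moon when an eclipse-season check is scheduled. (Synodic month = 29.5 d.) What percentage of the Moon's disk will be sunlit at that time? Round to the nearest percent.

218.3/29.5 = 7.400 lunations, so 7 complete cycles and 11.80 d into the next.
Phase angle: θ = 360°·(11.80 d)/(29.5 d) = 144.0°.
With cos θ = (-0.809), the lit fraction is (1 − (-0.809))/2 ≈ 0.905, so 90%.

90%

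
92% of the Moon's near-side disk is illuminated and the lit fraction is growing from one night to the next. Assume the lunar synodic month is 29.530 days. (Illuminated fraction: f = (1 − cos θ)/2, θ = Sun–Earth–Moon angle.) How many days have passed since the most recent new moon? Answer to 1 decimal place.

From f = (1 − cos θ)/2: cos θ = 1 − 2×0.92 = -0.840; arccos → 147.1°.
Before full moon the principal value applies: θ = 147.1°.
That fraction of the synodic month is 147.1/360 × 29.530 d ≈ 12.07 d.

12.1 days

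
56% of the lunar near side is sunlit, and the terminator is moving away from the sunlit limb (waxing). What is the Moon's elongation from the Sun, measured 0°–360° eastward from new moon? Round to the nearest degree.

97°

cos θ = 1 − 2f = -0.120, giving a principal value of 96.9°.
The Moon is waxing (0°–180°), so θ = 96.9° directly.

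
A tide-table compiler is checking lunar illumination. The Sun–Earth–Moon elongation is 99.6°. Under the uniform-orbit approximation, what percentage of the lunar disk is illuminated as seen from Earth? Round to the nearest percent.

58%

cos 99.6° = (-0.167), so f = (1 − (-0.167))/2 = 0.583, i.e. 58%.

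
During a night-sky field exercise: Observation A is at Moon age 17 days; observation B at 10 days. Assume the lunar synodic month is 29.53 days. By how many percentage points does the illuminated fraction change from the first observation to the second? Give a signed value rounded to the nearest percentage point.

θ₁ = 360° × 17/29.53 = 207.2°, f₁ = (1 − cos θ₁)/2 = 0.945.
θ₂ = 360° × 10/29.53 = 121.9°, f₂ = (1 − cos θ₂)/2 = 0.764.
Change = f₂ − f₁ = -0.180 → -18 percentage points.

-18 percentage points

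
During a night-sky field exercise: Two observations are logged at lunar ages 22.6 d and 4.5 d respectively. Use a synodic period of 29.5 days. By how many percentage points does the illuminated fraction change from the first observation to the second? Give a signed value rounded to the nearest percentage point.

θ₁ = 360° × 22.6/29.5 = 275.8°, f₁ = (1 − cos θ₁)/2 = 0.450.
θ₂ = 360° × 4.5/29.5 = 54.9°, f₂ = (1 − cos θ₂)/2 = 0.213.
Change = f₂ − f₁ = -0.237 → -24 percentage points.

-24 pp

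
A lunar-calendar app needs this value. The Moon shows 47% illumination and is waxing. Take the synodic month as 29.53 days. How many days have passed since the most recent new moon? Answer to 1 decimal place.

7.1 days

cos θ = 1 − 2f = 0.060, giving a principal value of 86.6°.
Before full moon the principal value applies: θ = 86.6°.
Age = 29.53 × 86.6°/360° ≈ 7.10 days.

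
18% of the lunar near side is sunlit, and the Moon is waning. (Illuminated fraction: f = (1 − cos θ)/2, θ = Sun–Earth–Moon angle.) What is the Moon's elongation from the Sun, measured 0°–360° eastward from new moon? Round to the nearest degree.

Invert f = (1 − cos θ)/2 to get cos θ = 1 − 2(0.18) = 0.640, hence θ₀ = arccos 0.640 = 50.2°.
A waning Moon lies in 180°–360°, so θ = 360° − 50.2° = 309.8°.

310°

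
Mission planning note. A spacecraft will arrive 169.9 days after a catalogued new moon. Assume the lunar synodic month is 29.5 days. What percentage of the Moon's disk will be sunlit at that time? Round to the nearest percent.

Reduce mod P: 169.9 − 5×29.5 = 22.40 d into the current lunation.
Elongation θ = 360° × 22.40/29.5 ≈ 273.4°.
Illuminated fraction = (1 − cos 273.4°)/2 = (1 − 0.059)/2 ≈ 0.471, so 47%.

47%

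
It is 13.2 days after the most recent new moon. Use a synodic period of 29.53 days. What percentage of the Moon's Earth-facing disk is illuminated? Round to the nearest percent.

97%

Phase angle: θ = 360°·(13.2 d)/(29.53 d) = 160.9°.
With cos θ = (-0.945), the lit fraction is (1 − (-0.945))/2 ≈ 0.973, so 97%.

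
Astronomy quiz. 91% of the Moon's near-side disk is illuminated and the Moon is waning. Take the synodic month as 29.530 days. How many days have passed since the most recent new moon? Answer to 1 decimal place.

cos θ = 1 − 2f = -0.820, giving a principal value of 145.1°.
Waning ⇒ past full, so θ = 360° − 145.1° = 214.9°.
That fraction of the synodic month is 214.9/360 × 29.530 d ≈ 17.63 d.

17.6 days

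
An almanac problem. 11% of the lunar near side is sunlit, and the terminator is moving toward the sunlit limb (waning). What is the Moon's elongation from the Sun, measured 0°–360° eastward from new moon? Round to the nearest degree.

321°

From f = (1 − cos θ)/2: cos θ = 1 − 2×0.11 = 0.780; arccos → 38.7°.
Waning ⇒ past full, so θ = 360° − 38.7° = 321.3°.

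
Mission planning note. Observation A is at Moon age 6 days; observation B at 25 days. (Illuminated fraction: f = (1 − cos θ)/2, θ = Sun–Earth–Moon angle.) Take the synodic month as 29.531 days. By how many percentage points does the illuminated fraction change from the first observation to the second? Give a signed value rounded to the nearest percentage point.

First observation: θ = 360°·6/29.531 = 73.1°, so f = 0.355.
Second observation: θ = 304.8°, f = 0.215.
Δf = 0.215 − 0.355 = -0.140, i.e. -14 pp.

-14 percentage points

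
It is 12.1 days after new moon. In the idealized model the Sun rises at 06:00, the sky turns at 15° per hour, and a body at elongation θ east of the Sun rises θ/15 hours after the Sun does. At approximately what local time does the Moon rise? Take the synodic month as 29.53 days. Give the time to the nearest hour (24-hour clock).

The Moon has covered 12.1/29.53 of its cycle, so θ ≈ 360° × 12.1/29.53 = 147.5°.
Delay after the Sun = 147.5° / (15°/h) ≈ 9.83 h.
06:00 + 9.83 h ≈ 15:50 → 16:00 to the nearest hour.

16:00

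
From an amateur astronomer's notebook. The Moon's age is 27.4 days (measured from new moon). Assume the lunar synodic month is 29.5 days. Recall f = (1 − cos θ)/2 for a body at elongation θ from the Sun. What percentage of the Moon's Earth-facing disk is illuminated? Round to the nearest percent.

Elongation θ = 360° × 27.4/29.5 ≈ 334.4°.
Illuminated fraction = (1 − cos 334.4°)/2 = (1 − 0.902)/2 ≈ 0.049, so 5%.

5%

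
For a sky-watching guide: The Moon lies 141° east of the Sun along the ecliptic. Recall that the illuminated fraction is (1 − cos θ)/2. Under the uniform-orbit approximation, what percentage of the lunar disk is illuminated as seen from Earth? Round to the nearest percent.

Half-versine of 141°: (1 − (-0.777))/2 = 0.889, i.e. 89%.

89%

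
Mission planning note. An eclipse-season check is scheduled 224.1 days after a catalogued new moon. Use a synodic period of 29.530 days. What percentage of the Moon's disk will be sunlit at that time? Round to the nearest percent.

92%

224.1 d spans 7 complete synodic months (7 × 29.530 = 206.71 d) plus 17.39 d.
Elongation θ = 360° × 17.39/29.530 ≈ 212.0°.
Illuminated fraction = (1 − cos 212.0°)/2 = (1 − (-0.848))/2 ≈ 0.924, so 92%.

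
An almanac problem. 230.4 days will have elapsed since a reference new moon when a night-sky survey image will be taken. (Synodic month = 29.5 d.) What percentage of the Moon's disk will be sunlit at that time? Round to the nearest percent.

32%

Reduce mod P: 230.4 − 7×29.5 = 23.90 d into the current lunation.
Elongation θ = 360° × 23.90/29.5 ≈ 291.7°.
With cos θ = 0.369, the lit fraction is (1 − 0.369)/2 ≈ 0.315, so 32%.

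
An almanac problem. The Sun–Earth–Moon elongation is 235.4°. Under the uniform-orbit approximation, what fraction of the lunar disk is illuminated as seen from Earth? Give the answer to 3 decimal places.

Half-versine of 235.4°: (1 − (-0.568))/2 = 0.784.

0.784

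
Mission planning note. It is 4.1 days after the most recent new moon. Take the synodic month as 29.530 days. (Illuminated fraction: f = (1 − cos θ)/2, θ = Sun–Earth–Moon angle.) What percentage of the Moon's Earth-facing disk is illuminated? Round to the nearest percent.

18%

Elongation θ = 360° × 4.1/29.530 ≈ 50.0°.
cos 50.0° = 0.643, so f = (1 − 0.643)/2 = 0.178, so 18%.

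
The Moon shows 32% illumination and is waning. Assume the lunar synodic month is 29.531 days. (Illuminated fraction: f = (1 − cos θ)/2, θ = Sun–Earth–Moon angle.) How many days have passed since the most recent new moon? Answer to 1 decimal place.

cos θ = 1 − 2f = 0.360, giving a principal value of 68.9°.
A waning Moon lies in 180°–360°, so θ = 360° − 68.9° = 291.1°.
That fraction of the synodic month is 291.1/360 × 29.531 d ≈ 23.88 d.

23.9 days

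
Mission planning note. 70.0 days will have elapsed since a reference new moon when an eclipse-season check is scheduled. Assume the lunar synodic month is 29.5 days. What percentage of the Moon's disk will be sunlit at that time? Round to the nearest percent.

85%

70.0 d spans 2 complete synodic months (2 × 29.5 = 59.00 d) plus 11.00 d.
The Moon has covered 11.00/29.5 of its cycle, so θ ≈ 360° × 11.00/29.5 = 134.2°.
With cos θ = (-0.698), the lit fraction is (1 − (-0.698))/2 ≈ 0.849, so 85%.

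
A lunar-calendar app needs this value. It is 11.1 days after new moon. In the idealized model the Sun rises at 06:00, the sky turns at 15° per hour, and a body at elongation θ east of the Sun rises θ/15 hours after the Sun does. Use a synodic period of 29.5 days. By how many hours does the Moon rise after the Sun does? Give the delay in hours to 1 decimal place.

Elongation θ = 360° × 11.1/29.5 ≈ 135.5°.
Delay after the Sun = 135.5° / (15°/h) ≈ 9.03 h.
So the Moon rises 9.03 h after the Sun.

9.0 h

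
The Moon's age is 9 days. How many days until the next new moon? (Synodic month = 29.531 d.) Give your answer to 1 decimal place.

20.5 days

One full lunation from the last new moon is 29.531 d; remaining = 29.531 − 9 = 20.531 d.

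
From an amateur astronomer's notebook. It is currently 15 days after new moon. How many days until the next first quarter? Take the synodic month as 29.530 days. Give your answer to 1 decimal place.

First quarter occurs at elongation 90°, i.e. at age 29.530 × 90/360 = 7.383 d.
This lunation's first quarter (7.383 d) has passed, so add one period: 36.913 − 15 = 21.913 days.

21.9 days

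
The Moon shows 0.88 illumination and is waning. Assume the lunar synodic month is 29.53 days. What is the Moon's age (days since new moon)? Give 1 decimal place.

cos θ = 1 − 2f = -0.760, giving a principal value of 139.5°.
Since the Moon is past full (waning), take the reflex angle: θ = 360° − 139.5° = 220.5°.
That fraction of the synodic month is 220.5/360 × 29.53 d ≈ 18.09 d.

18.1 days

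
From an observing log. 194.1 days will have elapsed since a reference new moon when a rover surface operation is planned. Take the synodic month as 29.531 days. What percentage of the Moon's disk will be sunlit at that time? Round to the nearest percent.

95%

194.1 d spans 6 complete synodic months (6 × 29.531 = 177.19 d) plus 16.91 d.
Elongation θ = 360° × 16.91/29.531 ≈ 206.2°.
Illuminated fraction = (1 − cos 206.2°)/2 = (1 − (-0.897))/2 ≈ 0.949, so 95%.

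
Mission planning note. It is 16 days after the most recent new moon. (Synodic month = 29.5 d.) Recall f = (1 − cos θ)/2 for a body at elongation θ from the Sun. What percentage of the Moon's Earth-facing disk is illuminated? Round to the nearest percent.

Phase angle: θ = 360°·(16 d)/(29.5 d) = 195.3°.
Illuminated fraction = (1 − cos 195.3°)/2 = (1 − (-0.965))/2 ≈ 0.982, so 98%.

98%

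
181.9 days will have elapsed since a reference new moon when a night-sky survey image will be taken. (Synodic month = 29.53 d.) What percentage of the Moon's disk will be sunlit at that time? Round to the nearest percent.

181.9/29.53 = 6.160 lunations, so 6 complete cycles and 4.72 d into the next.
Phase angle: θ = 360°·(4.72 d)/(29.53 d) = 57.5°.
cos 57.5° = 0.537, so f = (1 − 0.537)/2 = 0.232, so 23%.

23%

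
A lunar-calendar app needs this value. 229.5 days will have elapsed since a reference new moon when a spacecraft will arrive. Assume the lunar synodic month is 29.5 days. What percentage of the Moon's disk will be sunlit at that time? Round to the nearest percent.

229.5/29.5 = 7.780 lunations, so 7 complete cycles and 23.00 d into the next.
Elongation θ = 360° × 23.00/29.5 ≈ 280.7°.
cos 280.7° = 0.185, so f = (1 − 0.185)/2 = 0.407, so 41%.

41%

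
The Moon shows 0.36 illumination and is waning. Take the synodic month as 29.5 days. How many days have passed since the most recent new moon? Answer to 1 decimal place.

From f = (1 − cos θ)/2: cos θ = 1 − 2×0.36 = 0.280; arccos → 73.7°.
A waning Moon lies in 180°–360°, so θ = 360° − 73.7° = 286.3°.
At 360°/29.5 d per day, 286.3° corresponds to 23.46 days.

23.5 days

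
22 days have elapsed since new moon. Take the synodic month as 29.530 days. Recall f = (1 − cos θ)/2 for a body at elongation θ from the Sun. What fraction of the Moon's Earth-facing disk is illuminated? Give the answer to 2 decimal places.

Elongation θ = 360° × 22/29.530 ≈ 268.2°.
Illuminated fraction = (1 − cos 268.2°)/2 = (1 − (-0.031))/2 ≈ 0.516.

0.52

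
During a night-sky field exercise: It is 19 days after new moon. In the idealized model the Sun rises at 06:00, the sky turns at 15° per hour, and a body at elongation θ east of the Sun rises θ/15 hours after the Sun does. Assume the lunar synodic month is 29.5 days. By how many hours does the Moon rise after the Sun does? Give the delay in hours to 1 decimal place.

Phase angle: θ = 360°·(19 d)/(29.5 d) = 231.9°.
At 15° of sky rotation per hour, 231.9° corresponds to a 15.46 h lag.
So the Moon rises 15.46 h after the Sun.

15.5 h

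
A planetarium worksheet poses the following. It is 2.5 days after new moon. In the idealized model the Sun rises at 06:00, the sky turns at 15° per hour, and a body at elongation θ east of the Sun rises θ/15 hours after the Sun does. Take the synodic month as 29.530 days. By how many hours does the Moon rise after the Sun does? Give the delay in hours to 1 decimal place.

2.0 h

The Moon has covered 2.5/29.530 of its cycle, so θ ≈ 360° × 2.5/29.530 = 30.5°.
At 15° of sky rotation per hour, 30.5° corresponds to a 2.03 h lag.
So the Moon rises 2.03 h after the Sun.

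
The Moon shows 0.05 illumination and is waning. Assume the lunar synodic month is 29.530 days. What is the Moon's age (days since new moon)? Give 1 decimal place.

Invert f = (1 − cos θ)/2 to get cos θ = 1 − 2(0.05) = 0.900, hence θ₀ = arccos 0.900 = 25.8°.
Since the Moon is past full (waning), take the reflex angle: θ = 360° − 25.8° = 334.2°.
That fraction of the synodic month is 334.2/360 × 29.530 d ≈ 27.41 d.

27.4 days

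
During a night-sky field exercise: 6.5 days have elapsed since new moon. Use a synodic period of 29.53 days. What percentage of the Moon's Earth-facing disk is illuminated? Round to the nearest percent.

41%

Phase angle: θ = 360°·(6.5 d)/(29.53 d) = 79.2°.
With cos θ = 0.187, the lit fraction is (1 − 0.187)/2 ≈ 0.407, so 41%.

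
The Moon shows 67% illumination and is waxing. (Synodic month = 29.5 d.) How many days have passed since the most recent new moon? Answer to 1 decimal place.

9.0 days

From f = (1 − cos θ)/2: cos θ = 1 − 2×0.67 = -0.340; arccos → 109.9°.
Waxing ⇒ before full, so θ = 109.9°.
That fraction of the synodic month is 109.9/360 × 29.5 d ≈ 9.00 d.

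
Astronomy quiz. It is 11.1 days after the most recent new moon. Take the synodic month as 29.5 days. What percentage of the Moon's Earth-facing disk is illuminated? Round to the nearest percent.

The Moon has covered 11.1/29.5 of its cycle, so θ ≈ 360° × 11.1/29.5 = 135.5°.
Illuminated fraction = (1 − cos 135.5°)/2 = (1 − (-0.713))/2 ≈ 0.856, so 86%.

86%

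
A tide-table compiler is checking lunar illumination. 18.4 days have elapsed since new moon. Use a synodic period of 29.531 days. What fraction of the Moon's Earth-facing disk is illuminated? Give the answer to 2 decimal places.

The Moon has covered 18.4/29.531 of its cycle, so θ ≈ 360° × 18.4/29.531 = 224.3°.
Illuminated fraction = (1 − cos 224.3°)/2 = (1 − (-0.716))/2 ≈ 0.858.

0.86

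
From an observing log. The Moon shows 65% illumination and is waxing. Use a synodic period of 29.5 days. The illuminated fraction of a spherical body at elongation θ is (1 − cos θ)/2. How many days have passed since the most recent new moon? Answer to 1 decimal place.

8.8 days

cos θ = 1 − 2f = -0.300, giving a principal value of 107.5°.
The Moon is waxing (0°–180°), so θ = 107.5° directly.
Age = 29.5 × 107.5°/360° ≈ 8.81 days.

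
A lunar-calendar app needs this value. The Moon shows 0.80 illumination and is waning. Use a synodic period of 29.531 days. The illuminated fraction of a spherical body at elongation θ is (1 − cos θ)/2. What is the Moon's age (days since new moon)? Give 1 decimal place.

Invert f = (1 − cos θ)/2 to get cos θ = 1 − 2(0.80) = -0.600, hence θ₀ = arccos -0.600 = 126.9°.
A waning Moon lies in 180°–360°, so θ = 360° − 126.9° = 233.1°.
Age = 29.531 × 233.1°/360° ≈ 19.12 days.

19.1 days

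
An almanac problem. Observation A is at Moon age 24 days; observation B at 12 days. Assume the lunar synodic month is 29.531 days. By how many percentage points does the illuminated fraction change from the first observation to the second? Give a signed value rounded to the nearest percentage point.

+61 pp

First observation: θ = 360°·24/29.531 = 292.6°, so f = 0.308.
Second observation: θ = 146.3°, f = 0.916.
Δf = 0.916 − 0.308 = +0.608, i.e. +61 pp.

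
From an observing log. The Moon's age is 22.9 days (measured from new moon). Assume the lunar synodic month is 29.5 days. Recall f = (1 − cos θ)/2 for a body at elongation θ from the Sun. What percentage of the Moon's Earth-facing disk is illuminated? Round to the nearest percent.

The Moon has covered 22.9/29.5 of its cycle, so θ ≈ 360° × 22.9/29.5 = 279.5°.
cos 279.5° = 0.164, so f = (1 − 0.164)/2 = 0.418, so 42%.

42%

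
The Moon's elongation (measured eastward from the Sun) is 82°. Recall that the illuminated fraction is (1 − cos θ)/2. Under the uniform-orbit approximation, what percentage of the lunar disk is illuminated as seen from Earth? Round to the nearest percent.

43%

f = (1 − cos 82°)/2 = (1 − 0.139)/2 ≈ 0.430, i.e. 43%.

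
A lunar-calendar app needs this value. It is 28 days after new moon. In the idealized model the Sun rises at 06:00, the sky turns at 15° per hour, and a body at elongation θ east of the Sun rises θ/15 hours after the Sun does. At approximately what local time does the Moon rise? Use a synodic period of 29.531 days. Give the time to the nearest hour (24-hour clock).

05:00

The Moon has covered 28/29.531 of its cycle, so θ ≈ 360° × 28/29.531 = 341.3°.
At 15° of sky rotation per hour, 341.3° corresponds to a 22.76 h lag.
06:00 + 22.76 h ≈ 04:45 → 05:00 to the nearest hour.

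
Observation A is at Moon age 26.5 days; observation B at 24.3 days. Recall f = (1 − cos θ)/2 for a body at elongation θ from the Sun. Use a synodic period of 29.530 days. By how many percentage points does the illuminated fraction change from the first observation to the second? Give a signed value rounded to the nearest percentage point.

θ₁ = 360° × 26.5/29.530 = 323.1°, f₁ = (1 − cos θ₁)/2 = 0.100.
θ₂ = 360° × 24.3/29.530 = 296.2°, f₂ = (1 − cos θ₂)/2 = 0.279.
Change = f₂ − f₁ = +0.179 → +18 percentage points.

+18 pp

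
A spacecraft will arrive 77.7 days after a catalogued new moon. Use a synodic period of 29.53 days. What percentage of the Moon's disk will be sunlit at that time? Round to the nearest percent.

77.7/29.53 = 2.631 lunations, so 2 complete cycles and 18.64 d into the next.
Phase angle: θ = 360°·(18.64 d)/(29.53 d) = 227.2°.
cos 227.2° = (-0.679), so f = (1 − (-0.679))/2 = 0.839, so 84%.

84%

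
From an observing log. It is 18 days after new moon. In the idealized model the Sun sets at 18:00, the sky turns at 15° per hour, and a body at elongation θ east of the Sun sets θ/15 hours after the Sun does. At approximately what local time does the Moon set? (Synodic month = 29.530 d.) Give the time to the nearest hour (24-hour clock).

Elongation θ = 360° × 18/29.530 ≈ 219.4°.
The Moon trails the Sun by θ/15 = 219.4/15 ≈ 14.63 hours.
18:00 + 14.63 h ≈ 08:38 → 09:00 to the nearest hour.

09:00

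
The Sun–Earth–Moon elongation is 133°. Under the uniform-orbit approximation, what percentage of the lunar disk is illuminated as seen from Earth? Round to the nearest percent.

Half-versine of 133°: (1 − (-0.682))/2 = 0.841, i.e. 84%.

84%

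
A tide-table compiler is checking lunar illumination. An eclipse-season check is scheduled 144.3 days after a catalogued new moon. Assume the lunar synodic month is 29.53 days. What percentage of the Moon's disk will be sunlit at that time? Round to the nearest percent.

144.3/29.53 = 4.887 lunations, so 4 complete cycles and 26.18 d into the next.
Elongation θ = 360° × 26.18/29.53 ≈ 319.2°.
cos 319.2° = 0.757, so f = (1 − 0.757)/2 = 0.122, so 12%.

12%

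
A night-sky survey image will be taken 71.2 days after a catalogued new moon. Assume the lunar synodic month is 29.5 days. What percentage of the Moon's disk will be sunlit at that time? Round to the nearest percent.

71.2/29.5 = 2.414 lunations, so 2 complete cycles and 12.20 d into the next.
Elongation θ = 360° × 12.20/29.5 ≈ 148.9°.
cos 148.9° = (-0.856), so f = (1 − (-0.856))/2 = 0.928, so 93%.

93%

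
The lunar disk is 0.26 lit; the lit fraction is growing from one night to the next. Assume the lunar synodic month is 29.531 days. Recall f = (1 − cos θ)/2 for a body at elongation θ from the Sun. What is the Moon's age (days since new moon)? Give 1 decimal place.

5.0 days

Invert f = (1 − cos θ)/2 to get cos θ = 1 − 2(0.26) = 0.480, hence θ₀ = arccos 0.480 = 61.3°.
The Moon is waxing (0°–180°), so θ = 61.3° directly.
At 360°/29.531 d per day, 61.3° corresponds to 5.03 days.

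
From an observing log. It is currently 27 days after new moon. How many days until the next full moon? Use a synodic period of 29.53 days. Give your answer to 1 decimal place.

Full moon is 0.5 of the way through the cycle: age 0.5 × 29.53 = 14.765 d.
Already past this cycle's full moon; the next is at 14.765 + 29.53 = 44.295 d, so 44.295 − 27 = 17.295 days.

17.3 days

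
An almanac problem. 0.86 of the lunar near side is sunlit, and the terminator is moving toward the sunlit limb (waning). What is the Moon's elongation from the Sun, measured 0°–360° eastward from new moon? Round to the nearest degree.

224°

cos θ = 1 − 2f = -0.720, giving a principal value of 136.1°.
Waning ⇒ past full, so θ = 360° − 136.1° = 223.9°.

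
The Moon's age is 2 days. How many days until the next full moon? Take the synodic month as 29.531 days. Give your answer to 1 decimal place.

12.8 days

Full moon is 0.5 of the way through the cycle: age 0.5 × 29.531 = 14.765 d.
That is 14.765 − 2 = 12.765 days ahead.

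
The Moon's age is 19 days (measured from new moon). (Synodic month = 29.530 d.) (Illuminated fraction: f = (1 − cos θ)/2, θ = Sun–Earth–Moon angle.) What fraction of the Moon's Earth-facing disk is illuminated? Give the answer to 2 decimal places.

0.81

Phase angle: θ = 360°·(19 d)/(29.530 d) = 231.6°.
Illuminated fraction = (1 − cos 231.6°)/2 = (1 − (-0.621))/2 ≈ 0.810.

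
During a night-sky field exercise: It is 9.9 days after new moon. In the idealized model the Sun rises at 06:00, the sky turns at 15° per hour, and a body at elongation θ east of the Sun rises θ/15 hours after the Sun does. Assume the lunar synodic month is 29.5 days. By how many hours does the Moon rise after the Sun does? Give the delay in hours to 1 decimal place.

Phase angle: θ = 360°·(9.9 d)/(29.5 d) = 120.8°.
The Moon trails the Sun by θ/15 = 120.8/15 ≈ 8.05 hours.
So the Moon rises 8.05 h after the Sun.

8.1 h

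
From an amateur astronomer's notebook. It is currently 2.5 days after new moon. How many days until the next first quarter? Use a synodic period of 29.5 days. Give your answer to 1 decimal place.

4.9 days

First quarter occurs at elongation 90°, i.e. at age 29.5 × 90/360 = 7.375 d.
So 4.875 days remain (7.375 − 2.5).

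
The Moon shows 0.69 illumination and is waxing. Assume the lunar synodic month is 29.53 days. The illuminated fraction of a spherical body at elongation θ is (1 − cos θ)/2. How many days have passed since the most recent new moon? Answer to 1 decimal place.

From f = (1 − cos θ)/2: cos θ = 1 − 2×0.69 = -0.380; arccos → 112.3°.
Waxing ⇒ before full, so θ = 112.3°.
That fraction of the synodic month is 112.3/360 × 29.53 d ≈ 9.21 d.

9.2 days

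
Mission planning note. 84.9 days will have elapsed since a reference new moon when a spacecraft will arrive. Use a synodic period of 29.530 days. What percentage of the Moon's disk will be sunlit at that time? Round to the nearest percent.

84.9 d spans 2 complete synodic months (2 × 29.530 = 59.06 d) plus 25.84 d.
The Moon has covered 25.84/29.530 of its cycle, so θ ≈ 360° × 25.84/29.530 = 315.0°.
With cos θ = 0.707, the lit fraction is (1 − 0.707)/2 ≈ 0.146, so 15%.

15%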